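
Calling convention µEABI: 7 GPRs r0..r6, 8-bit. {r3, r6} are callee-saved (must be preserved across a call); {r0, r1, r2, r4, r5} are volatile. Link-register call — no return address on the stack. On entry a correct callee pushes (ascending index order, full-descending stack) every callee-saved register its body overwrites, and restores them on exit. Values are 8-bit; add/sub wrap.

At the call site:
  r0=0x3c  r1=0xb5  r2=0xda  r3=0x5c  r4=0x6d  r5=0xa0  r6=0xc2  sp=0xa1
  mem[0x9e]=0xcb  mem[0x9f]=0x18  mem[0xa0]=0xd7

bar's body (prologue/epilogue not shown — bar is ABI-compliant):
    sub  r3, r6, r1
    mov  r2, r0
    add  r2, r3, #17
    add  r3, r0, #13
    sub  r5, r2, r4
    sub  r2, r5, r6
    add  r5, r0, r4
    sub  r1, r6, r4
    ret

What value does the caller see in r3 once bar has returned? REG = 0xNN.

prologue: push r3 -> mem[0xa0]=0x5c, sp=0xa0
body[0] sub  r3, r6, r1 -> r3=0x0d
body[1] mov  r2, r0 -> r2=0x3c
body[2] add  r2, r3, #17 -> r2=0x1e
body[3] add  r3, r0, #13 -> r3=0x49
body[4] sub  r5, r2, r4 -> r5=0xb1
body[5] sub  r2, r5, r6 -> r2=0xef
body[6] add  r5, r0, r4 -> r5=0xa9
body[7] sub  r1, r6, r4 -> r1=0x55
epilogue: pop r3=0x5c, sp=0xa1
r3 is callee-saved -> restored

REG = 0x5c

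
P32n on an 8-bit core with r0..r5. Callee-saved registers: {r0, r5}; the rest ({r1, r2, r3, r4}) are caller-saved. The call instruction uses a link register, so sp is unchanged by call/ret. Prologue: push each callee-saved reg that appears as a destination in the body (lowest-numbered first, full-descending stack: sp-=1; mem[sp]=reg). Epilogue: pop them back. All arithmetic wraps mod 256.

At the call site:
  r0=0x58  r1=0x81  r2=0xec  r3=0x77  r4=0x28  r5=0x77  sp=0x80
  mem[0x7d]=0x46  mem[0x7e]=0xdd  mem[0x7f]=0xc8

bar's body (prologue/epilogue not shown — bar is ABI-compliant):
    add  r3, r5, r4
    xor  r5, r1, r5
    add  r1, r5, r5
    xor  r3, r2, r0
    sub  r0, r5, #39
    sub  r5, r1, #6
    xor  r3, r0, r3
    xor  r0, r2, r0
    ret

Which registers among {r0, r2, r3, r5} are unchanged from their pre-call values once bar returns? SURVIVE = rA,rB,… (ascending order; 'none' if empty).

SURVIVE = r0,r2,r5

prologue: push r0 -> mem[0x7f]=0x58, sp=0x7f
prologue: push r5 -> mem[0x7e]=0x77, sp=0x7e
body[0] add  r3, r5, r4 -> r3=0x9f
body[1] xor  r5, r1, r5 -> r5=0xf6
body[2] add  r1, r5, r5 -> r1=0xec
body[3] xor  r3, r2, r0 -> r3=0xb4
body[4] sub  r0, r5, #39 -> r0=0xcf
body[5] sub  r5, r1, #6 -> r5=0xe6
body[6] xor  r3, r0, r3 -> r3=0x7b
body[7] xor  r0, r2, r0 -> r0=0x23
epilogue: pop r5=0x77, sp=0x7f
epilogue: pop r0=0x58, sp=0x80
r0: callee-saved, written=True
r2: caller-saved, written=False
r3: caller-saved, written=True
r5: callee-saved, written=True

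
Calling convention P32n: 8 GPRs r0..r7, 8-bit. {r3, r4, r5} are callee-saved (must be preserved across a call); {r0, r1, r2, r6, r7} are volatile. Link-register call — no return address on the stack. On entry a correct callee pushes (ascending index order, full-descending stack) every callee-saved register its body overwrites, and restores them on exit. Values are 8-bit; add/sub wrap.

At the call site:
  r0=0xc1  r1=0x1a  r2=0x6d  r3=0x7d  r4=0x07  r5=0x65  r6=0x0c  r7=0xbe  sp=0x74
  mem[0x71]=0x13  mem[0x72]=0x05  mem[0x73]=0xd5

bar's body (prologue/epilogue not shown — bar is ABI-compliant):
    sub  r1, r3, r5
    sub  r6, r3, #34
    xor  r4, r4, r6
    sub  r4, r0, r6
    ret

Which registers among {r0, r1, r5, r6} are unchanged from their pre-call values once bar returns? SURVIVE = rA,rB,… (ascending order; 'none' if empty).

SURVIVE = r0,r5

prologue: push r4 → mem[0x73]=0x07, sp=0x73
body[0] sub  r1, r3, r5 → r1=0x18
body[1] sub  r6, r3, #34 → r6=0x5b
body[2] xor  r4, r4, r6 → r4=0x5c
body[3] sub  r4, r0, r6 → r4=0x66
epilogue: pop r4=0x07, sp=0x74
r0: caller-saved, written=False
r1: caller-saved, written=True
r5: callee-saved, written=False
r6: caller-saved, written=True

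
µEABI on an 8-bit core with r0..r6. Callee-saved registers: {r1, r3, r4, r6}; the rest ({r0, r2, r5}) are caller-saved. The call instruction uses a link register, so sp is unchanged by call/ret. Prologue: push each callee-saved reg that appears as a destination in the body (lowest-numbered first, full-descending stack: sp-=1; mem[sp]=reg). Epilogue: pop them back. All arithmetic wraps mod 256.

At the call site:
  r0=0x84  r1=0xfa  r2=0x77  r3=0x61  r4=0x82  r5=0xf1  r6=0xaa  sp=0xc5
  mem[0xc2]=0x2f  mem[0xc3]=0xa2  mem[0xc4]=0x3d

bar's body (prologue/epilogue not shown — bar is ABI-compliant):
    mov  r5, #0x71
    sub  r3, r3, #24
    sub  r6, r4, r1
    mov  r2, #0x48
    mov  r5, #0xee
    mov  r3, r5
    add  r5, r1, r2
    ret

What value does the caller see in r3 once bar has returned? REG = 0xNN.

prologue: push r3 → mem[0xc4]=0x61, sp=0xc4
prologue: push r6 → mem[0xc3]=0xaa, sp=0xc3
body[0] mov  r5, #0x71 → r5=0x71
body[1] sub  r3, r3, #24 → r3=0x49
body[2] sub  r6, r4, r1 → r6=0x88
body[3] mov  r2, #0x48 → r2=0x48
body[4] mov  r5, #0xee → r5=0xee
body[5] mov  r3, r5 → r3=0xee
body[6] add  r5, r1, r2 → r5=0x42
epilogue: pop r6=0xaa, sp=0xc4
epilogue: pop r3=0x61, sp=0xc5
r3 is callee-saved → restored

REG = 0x61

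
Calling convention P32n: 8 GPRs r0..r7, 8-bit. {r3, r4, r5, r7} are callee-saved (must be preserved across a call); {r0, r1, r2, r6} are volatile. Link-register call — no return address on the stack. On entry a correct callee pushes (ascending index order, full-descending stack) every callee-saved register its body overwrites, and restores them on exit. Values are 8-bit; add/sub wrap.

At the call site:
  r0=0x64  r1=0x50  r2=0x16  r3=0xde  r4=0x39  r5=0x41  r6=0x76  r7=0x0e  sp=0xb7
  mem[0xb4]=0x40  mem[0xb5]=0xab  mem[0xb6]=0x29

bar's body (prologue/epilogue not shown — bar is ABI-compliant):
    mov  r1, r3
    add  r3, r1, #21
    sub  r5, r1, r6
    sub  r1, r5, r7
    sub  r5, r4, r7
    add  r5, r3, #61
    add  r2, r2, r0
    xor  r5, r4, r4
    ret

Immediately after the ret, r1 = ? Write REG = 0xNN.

prologue: push r3 → mem[0xb6]=0xde, sp=0xb6
prologue: push r5 → mem[0xb5]=0x41, sp=0xb5
body[0] mov  r1, r3 → r1=0xde
body[1] add  r3, r1, #21 → r3=0xf3
body[2] sub  r5, r1, r6 → r5=0x68
body[3] sub  r1, r5, r7 → r1=0x5a
body[4] sub  r5, r4, r7 → r5=0x2b
body[5] add  r5, r3, #61 → r5=0x30
body[6] add  r2, r2, r0 → r2=0x7a
body[7] xor  r5, r4, r4 → r5=0x00
epilogue: pop r5=0x41, sp=0xb6
epilogue: pop r3=0xde, sp=0xb7
r1 is caller-saved → body value

REG = 0x5a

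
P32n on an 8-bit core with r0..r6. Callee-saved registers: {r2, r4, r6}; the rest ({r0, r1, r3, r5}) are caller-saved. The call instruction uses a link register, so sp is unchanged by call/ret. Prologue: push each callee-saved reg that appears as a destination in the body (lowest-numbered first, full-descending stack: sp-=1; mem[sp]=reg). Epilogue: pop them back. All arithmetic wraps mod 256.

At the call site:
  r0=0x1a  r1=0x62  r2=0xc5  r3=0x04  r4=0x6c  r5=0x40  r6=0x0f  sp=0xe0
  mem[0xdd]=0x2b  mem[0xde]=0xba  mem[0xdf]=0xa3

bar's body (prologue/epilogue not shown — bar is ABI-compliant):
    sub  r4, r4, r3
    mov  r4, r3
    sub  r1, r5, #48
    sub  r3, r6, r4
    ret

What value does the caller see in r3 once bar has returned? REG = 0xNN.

REG = 0x0b

prologue: push r4 -> mem[0xdf]=0x6c, sp=0xdf
body[0] sub  r4, r4, r3 -> r4=0x68
body[1] mov  r4, r3 -> r4=0x04
body[2] sub  r1, r5, #48 -> r1=0x10
body[3] sub  r3, r6, r4 -> r3=0x0b
epilogue: pop r4=0x6c, sp=0xe0
r3 is caller-saved -> body value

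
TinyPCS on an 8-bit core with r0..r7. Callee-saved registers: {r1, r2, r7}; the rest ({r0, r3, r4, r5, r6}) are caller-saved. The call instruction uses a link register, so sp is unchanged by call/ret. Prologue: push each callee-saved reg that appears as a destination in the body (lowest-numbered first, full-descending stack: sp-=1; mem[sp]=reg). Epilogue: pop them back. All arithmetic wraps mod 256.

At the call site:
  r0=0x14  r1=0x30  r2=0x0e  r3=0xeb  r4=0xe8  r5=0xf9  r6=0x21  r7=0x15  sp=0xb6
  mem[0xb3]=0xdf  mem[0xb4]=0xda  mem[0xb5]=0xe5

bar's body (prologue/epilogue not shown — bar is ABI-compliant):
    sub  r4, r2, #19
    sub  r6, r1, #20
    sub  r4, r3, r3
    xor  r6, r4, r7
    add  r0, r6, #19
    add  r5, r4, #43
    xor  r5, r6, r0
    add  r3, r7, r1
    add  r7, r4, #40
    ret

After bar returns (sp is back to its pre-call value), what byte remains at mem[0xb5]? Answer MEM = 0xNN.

MEM = 0x15

prologue: push r7 → mem[0xb5]=0x15, sp=0xb5
body[0] sub  r4, r2, #19 → r4=0xfb
body[1] sub  r6, r1, #20 → r6=0x1c
body[2] sub  r4, r3, r3 → r4=0x00
body[3] xor  r6, r4, r7 → r6=0x15
body[4] add  r0, r6, #19 → r0=0x28
body[5] add  r5, r4, #43 → r5=0x2b
body[6] xor  r5, r6, r0 → r5=0x3d
body[7] add  r3, r7, r1 → r3=0x45
body[8] add  r7, r4, #40 → r7=0x28
epilogue: pop r7=0x15, sp=0xb6
prologue pushed ['r7'] at ['0xb5']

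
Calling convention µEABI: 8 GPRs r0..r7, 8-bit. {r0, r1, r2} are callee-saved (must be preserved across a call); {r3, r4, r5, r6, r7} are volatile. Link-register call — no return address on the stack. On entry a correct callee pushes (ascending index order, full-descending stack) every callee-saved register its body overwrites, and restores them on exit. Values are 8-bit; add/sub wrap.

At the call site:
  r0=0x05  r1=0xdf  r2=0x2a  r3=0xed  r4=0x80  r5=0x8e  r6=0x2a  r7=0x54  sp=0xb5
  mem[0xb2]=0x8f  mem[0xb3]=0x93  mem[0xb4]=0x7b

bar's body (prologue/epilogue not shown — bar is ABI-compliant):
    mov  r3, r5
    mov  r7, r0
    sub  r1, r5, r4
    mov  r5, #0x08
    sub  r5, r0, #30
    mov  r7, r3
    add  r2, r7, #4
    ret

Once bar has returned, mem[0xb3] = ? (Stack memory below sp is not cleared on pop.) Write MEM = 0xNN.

MEM = 0x2a

prologue: push r1 -> mem[0xb4]=0xdf, sp=0xb4
prologue: push r2 -> mem[0xb3]=0x2a, sp=0xb3
body[0] mov  r3, r5 -> r3=0x8e
body[1] mov  r7, r0 -> r7=0x05
body[2] sub  r1, r5, r4 -> r1=0x0e
body[3] mov  r5, #0x08 -> r5=0x08
body[4] sub  r5, r0, #30 -> r5=0xe7
body[5] mov  r7, r3 -> r7=0x8e
body[6] add  r2, r7, #4 -> r2=0x92
epilogue: pop r2=0x2a, sp=0xb4
epilogue: pop r1=0xdf, sp=0xb5
prologue pushed ['r1', 'r2'] at ['0xb4', '0xb3']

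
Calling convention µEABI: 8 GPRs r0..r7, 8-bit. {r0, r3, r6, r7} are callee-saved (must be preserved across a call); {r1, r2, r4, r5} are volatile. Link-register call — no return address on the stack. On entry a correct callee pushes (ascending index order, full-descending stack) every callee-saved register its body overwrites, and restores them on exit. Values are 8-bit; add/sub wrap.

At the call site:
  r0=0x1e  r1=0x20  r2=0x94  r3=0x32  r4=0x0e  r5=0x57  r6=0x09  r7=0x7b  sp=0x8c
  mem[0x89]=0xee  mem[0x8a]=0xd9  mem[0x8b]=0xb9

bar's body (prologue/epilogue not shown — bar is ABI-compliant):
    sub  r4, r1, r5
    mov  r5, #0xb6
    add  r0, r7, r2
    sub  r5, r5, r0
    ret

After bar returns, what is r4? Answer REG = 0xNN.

prologue: push r0 → mem[0x8b]=0x1e, sp=0x8b
body[0] sub  r4, r1, r5 → r4=0xc9
body[1] mov  r5, #0xb6 → r5=0xb6
body[2] add  r0, r7, r2 → r0=0x0f
body[3] sub  r5, r5, r0 → r5=0xa7
epilogue: pop r0=0x1e, sp=0x8c
r4 is caller-saved → body value

REG = 0xc9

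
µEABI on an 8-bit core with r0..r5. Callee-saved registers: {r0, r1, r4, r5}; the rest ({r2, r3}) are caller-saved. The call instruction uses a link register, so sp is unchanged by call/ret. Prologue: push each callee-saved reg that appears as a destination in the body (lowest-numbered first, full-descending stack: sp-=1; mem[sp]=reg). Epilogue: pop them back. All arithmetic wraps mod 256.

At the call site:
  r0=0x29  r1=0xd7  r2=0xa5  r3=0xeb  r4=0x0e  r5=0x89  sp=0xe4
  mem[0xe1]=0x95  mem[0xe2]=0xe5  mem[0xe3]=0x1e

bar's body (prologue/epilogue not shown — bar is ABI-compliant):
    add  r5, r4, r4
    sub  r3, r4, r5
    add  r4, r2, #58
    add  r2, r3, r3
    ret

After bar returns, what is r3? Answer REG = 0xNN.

REG = 0xf2

prologue: push r4 → mem[0xe3]=0x0e, sp=0xe3
prologue: push r5 → mem[0xe2]=0x89, sp=0xe2
body[0] add  r5, r4, r4 → r5=0x1c
body[1] sub  r3, r4, r5 → r3=0xf2
body[2] add  r4, r2, #58 → r4=0xdf
body[3] add  r2, r3, r3 → r2=0xe4
epilogue: pop r5=0x89, sp=0xe3
epilogue: pop r4=0x0e, sp=0xe4
r3 is caller-saved → body value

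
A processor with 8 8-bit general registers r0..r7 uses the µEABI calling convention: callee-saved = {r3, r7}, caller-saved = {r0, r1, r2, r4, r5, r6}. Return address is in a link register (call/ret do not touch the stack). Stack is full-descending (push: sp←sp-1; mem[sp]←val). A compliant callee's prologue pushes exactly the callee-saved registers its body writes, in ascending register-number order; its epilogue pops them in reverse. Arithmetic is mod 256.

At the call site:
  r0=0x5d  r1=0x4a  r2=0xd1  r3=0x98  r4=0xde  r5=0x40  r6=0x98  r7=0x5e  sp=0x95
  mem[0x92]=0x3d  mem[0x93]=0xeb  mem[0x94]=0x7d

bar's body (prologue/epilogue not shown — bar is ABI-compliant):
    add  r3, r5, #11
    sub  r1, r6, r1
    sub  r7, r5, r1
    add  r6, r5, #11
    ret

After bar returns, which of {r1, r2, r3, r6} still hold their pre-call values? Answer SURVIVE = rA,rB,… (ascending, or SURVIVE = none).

prologue: push r3 -> mem[0x94]=0x98, sp=0x94
prologue: push r7 -> mem[0x93]=0x5e, sp=0x93
body[0] add  r3, r5, #11 -> r3=0x4b
body[1] sub  r1, r6, r1 -> r1=0x4e
body[2] sub  r7, r5, r1 -> r7=0xf2
body[3] add  r6, r5, #11 -> r6=0x4b
epilogue: pop r7=0x5e, sp=0x94
epilogue: pop r3=0x98, sp=0x95
r1: caller-saved, written=True
r2: caller-saved, written=False
r3: callee-saved, written=True
r6: caller-saved, written=True

SURVIVE = r2,r3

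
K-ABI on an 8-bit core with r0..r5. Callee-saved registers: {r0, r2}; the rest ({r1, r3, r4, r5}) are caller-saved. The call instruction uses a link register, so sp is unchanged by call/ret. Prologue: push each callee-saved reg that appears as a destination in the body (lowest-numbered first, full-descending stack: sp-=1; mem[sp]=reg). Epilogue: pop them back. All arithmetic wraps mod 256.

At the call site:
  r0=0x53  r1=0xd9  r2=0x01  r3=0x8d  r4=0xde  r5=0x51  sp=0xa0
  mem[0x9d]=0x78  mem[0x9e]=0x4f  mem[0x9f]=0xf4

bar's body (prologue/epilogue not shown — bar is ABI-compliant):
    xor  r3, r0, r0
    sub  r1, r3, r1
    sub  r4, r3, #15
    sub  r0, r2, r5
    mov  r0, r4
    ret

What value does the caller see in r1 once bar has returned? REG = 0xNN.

prologue: push r0 -> mem[0x9f]=0x53, sp=0x9f
body[0] xor  r3, r0, r0 -> r3=0x00
body[1] sub  r1, r3, r1 -> r1=0x27
body[2] sub  r4, r3, #15 -> r4=0xf1
body[3] sub  r0, r2, r5 -> r0=0xb0
body[4] mov  r0, r4 -> r0=0xf1
epilogue: pop r0=0x53, sp=0xa0
r1 is caller-saved -> body value

REG = 0x27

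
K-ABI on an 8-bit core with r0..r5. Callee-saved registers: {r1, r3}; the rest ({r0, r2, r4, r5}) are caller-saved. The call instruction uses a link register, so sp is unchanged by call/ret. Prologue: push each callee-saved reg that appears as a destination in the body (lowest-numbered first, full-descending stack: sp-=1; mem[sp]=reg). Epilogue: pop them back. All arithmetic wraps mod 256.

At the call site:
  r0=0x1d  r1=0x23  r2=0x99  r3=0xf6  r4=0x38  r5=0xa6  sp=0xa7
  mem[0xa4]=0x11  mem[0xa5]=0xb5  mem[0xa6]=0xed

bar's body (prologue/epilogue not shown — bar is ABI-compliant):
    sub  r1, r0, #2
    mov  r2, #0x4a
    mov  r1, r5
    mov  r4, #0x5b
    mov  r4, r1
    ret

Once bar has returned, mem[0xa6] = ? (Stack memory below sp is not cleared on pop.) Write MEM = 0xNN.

prologue: push r1 → mem[0xa6]=0x23, sp=0xa6
body[0] sub  r1, r0, #2 → r1=0x1b
body[1] mov  r2, #0x4a → r2=0x4a
body[2] mov  r1, r5 → r1=0xa6
body[3] mov  r4, #0x5b → r4=0x5b
body[4] mov  r4, r1 → r4=0xa6
epilogue: pop r1=0x23, sp=0xa7
prologue pushed ['r1'] at ['0xa6']

MEM = 0x23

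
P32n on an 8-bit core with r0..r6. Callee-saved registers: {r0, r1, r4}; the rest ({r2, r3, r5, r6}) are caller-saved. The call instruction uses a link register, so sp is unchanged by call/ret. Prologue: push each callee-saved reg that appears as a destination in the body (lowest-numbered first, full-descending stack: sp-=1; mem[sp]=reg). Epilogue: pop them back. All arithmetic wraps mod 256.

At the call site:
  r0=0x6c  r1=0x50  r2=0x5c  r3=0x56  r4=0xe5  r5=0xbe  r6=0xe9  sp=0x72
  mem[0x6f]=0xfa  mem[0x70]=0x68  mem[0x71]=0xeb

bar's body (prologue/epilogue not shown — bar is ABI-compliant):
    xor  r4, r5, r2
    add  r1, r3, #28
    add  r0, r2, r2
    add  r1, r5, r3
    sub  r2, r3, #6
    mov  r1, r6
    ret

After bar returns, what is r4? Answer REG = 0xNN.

REG = 0xe5

prologue: push r0 -> mem[0x71]=0x6c, sp=0x71
prologue: push r1 -> mem[0x70]=0x50, sp=0x70
prologue: push r4 -> mem[0x6f]=0xe5, sp=0x6f
body[0] xor  r4, r5, r2 -> r4=0xe2
body[1] add  r1, r3, #28 -> r1=0x72
body[2] add  r0, r2, r2 -> r0=0xb8
body[3] add  r1, r5, r3 -> r1=0x14
body[4] sub  r2, r3, #6 -> r2=0x50
body[5] mov  r1, r6 -> r1=0xe9
epilogue: pop r4=0xe5, sp=0x70
epilogue: pop r1=0x50, sp=0x71
epilogue: pop r0=0x6c, sp=0x72
r4 is callee-saved -> restored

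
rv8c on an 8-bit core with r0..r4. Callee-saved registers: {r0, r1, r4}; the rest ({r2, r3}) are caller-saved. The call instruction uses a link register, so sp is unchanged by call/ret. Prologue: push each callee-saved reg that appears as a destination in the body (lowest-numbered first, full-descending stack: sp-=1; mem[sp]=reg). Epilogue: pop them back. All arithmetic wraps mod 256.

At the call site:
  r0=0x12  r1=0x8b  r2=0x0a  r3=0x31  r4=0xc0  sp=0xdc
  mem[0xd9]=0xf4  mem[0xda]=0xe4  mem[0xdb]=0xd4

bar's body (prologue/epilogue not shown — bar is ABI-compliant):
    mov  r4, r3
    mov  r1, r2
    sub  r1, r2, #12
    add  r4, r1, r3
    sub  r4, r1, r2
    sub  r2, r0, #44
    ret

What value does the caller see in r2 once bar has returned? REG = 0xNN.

REG = 0xe6

prologue: push r1 → mem[0xdb]=0x8b, sp=0xdb
prologue: push r4 → mem[0xda]=0xc0, sp=0xda
body[0] mov  r4, r3 → r4=0x31
body[1] mov  r1, r2 → r1=0x0a
body[2] sub  r1, r2, #12 → r1=0xfe
body[3] add  r4, r1, r3 → r4=0x2f
body[4] sub  r4, r1, r2 → r4=0xf4
body[5] sub  r2, r0, #44 → r2=0xe6
epilogue: pop r4=0xc0, sp=0xdb
epilogue: pop r1=0x8b, sp=0xdc
r2 is caller-saved → body value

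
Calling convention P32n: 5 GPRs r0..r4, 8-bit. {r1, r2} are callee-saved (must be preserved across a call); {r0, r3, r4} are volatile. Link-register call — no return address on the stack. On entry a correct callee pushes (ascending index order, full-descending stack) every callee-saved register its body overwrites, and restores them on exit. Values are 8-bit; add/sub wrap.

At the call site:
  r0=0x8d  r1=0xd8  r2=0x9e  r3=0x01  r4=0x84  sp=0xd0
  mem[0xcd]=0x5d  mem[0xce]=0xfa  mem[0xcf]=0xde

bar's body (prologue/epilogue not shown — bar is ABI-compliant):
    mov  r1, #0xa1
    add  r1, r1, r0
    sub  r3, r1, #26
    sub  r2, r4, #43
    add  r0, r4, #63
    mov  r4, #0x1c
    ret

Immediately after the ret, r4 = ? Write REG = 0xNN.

REG = 0x1c

prologue: push r1 → mem[0xcf]=0xd8, sp=0xcf
prologue: push r2 → mem[0xce]=0x9e, sp=0xce
body[0] mov  r1, #0xa1 → r1=0xa1
body[1] add  r1, r1, r0 → r1=0x2e
body[2] sub  r3, r1, #26 → r3=0x14
body[3] sub  r2, r4, #43 → r2=0x59
body[4] add  r0, r4, #63 → r0=0xc3
body[5] mov  r4, #0x1c → r4=0x1c
epilogue: pop r2=0x9e, sp=0xcf
epilogue: pop r1=0xd8, sp=0xd0
r4 is caller-saved → body value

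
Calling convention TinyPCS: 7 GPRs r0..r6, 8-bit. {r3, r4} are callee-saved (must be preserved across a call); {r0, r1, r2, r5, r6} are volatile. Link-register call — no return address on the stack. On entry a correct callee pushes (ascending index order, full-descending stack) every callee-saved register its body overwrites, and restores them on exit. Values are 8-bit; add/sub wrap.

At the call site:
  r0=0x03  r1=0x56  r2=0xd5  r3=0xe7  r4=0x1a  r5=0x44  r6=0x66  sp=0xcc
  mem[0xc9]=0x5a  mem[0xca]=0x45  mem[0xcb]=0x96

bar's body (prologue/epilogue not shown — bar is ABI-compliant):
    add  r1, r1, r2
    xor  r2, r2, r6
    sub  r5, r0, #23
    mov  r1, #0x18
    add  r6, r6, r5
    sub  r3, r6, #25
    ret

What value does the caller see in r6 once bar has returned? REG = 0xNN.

REG = 0x52

prologue: push r3 → mem[0xcb]=0xe7, sp=0xcb
body[0] add  r1, r1, r2 → r1=0x2b
body[1] xor  r2, r2, r6 → r2=0xb3
body[2] sub  r5, r0, #23 → r5=0xec
body[3] mov  r1, #0x18 → r1=0x18
body[4] add  r6, r6, r5 → r6=0x52
body[5] sub  r3, r6, #25 → r3=0x39
epilogue: pop r3=0xe7, sp=0xcc
r6 is caller-saved → body value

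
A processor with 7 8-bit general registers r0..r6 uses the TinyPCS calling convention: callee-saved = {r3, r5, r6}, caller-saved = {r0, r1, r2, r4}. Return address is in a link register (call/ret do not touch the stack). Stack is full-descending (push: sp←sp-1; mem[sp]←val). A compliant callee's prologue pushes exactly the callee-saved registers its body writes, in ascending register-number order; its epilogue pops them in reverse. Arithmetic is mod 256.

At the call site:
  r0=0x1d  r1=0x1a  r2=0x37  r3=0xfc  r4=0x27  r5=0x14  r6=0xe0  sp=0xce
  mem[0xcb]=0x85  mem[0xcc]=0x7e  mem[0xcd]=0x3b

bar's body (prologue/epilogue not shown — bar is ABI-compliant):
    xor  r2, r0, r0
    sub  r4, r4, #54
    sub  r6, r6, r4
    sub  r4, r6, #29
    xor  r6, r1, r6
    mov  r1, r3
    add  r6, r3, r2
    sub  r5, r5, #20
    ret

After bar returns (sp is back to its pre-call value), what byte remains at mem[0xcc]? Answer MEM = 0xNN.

prologue: push r5 → mem[0xcd]=0x14, sp=0xcd
prologue: push r6 → mem[0xcc]=0xe0, sp=0xcc
body[0] xor  r2, r0, r0 → r2=0x00
body[1] sub  r4, r4, #54 → r4=0xf1
body[2] sub  r6, r6, r4 → r6=0xef
body[3] sub  r4, r6, #29 → r4=0xd2
body[4] xor  r6, r1, r6 → r6=0xf5
body[5] mov  r1, r3 → r1=0xfc
body[6] add  r6, r3, r2 → r6=0xfc
body[7] sub  r5, r5, #20 → r5=0x00
epilogue: pop r6=0xe0, sp=0xcd
epilogue: pop r5=0x14, sp=0xce
prologue pushed ['r5', 'r6'] at ['0xcd', '0xcc']

MEM = 0xe0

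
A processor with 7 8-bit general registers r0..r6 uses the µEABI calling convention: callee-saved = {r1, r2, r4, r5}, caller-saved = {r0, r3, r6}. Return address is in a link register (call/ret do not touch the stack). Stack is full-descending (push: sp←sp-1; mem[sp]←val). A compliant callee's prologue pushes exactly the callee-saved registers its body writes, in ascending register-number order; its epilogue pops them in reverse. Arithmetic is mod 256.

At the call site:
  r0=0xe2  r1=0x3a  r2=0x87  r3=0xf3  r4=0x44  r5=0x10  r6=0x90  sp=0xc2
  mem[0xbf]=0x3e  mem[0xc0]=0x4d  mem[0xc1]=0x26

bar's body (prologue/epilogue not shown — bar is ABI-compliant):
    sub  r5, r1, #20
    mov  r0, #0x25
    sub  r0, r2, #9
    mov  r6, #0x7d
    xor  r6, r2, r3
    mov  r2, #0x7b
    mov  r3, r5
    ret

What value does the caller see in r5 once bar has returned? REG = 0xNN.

prologue: push r2 -> mem[0xc1]=0x87, sp=0xc1
prologue: push r5 -> mem[0xc0]=0x10, sp=0xc0
body[0] sub  r5, r1, #20 -> r5=0x26
body[1] mov  r0, #0x25 -> r0=0x25
body[2] sub  r0, r2, #9 -> r0=0x7e
body[3] mov  r6, #0x7d -> r6=0x7d
body[4] xor  r6, r2, r3 -> r6=0x74
body[5] mov  r2, #0x7b -> r2=0x7b
body[6] mov  r3, r5 -> r3=0x26
epilogue: pop r5=0x10, sp=0xc1
epilogue: pop r2=0x87, sp=0xc2
r5 is callee-saved -> restored

REG = 0x10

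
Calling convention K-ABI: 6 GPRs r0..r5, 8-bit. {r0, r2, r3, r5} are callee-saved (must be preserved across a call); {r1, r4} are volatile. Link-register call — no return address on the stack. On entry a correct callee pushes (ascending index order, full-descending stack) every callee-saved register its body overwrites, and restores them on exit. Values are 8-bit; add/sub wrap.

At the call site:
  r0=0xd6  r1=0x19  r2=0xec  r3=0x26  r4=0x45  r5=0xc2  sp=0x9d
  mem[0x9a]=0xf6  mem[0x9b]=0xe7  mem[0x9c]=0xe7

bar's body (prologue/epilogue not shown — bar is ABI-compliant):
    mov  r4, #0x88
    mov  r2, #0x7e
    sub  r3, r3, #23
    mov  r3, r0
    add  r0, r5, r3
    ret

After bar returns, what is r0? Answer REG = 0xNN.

REG = 0xd6

prologue: push r0 → mem[0x9c]=0xd6, sp=0x9c
prologue: push r2 → mem[0x9b]=0xec, sp=0x9b
prologue: push r3 → mem[0x9a]=0x26, sp=0x9a
body[0] mov  r4, #0x88 → r4=0x88
body[1] mov  r2, #0x7e → r2=0x7e
body[2] sub  r3, r3, #23 → r3=0x0f
body[3] mov  r3, r0 → r3=0xd6
body[4] add  r0, r5, r3 → r0=0x98
epilogue: pop r3=0x26, sp=0x9b
epilogue: pop r2=0xec, sp=0x9c
epilogue: pop r0=0xd6, sp=0x9d
r0 is callee-saved → restored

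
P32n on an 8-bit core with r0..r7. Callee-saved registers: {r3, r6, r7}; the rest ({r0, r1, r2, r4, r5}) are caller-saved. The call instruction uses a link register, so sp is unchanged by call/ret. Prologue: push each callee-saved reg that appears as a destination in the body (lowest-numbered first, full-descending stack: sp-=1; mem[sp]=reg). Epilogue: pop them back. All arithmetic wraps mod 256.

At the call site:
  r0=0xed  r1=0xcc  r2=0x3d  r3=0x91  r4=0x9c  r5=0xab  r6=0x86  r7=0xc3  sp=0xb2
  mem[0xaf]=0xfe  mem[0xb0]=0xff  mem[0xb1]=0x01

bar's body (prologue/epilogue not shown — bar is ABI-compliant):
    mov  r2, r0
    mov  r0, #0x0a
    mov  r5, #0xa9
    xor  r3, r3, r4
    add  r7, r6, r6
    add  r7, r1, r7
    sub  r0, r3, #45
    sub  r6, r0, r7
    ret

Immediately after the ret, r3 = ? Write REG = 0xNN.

prologue: push r3 -> mem[0xb1]=0x91, sp=0xb1
prologue: push r6 -> mem[0xb0]=0x86, sp=0xb0
prologue: push r7 -> mem[0xaf]=0xc3, sp=0xaf
body[0] mov  r2, r0 -> r2=0xed
body[1] mov  r0, #0x0a -> r0=0x0a
body[2] mov  r5, #0xa9 -> r5=0xa9
body[3] xor  r3, r3, r4 -> r3=0x0d
body[4] add  r7, r6, r6 -> r7=0x0c
body[5] add  r7, r1, r7 -> r7=0xd8
body[6] sub  r0, r3, #45 -> r0=0xe0
body[7] sub  r6, r0, r7 -> r6=0x08
epilogue: pop r7=0xc3, sp=0xb0
epilogue: pop r6=0x86, sp=0xb1
epilogue: pop r3=0x91, sp=0xb2
r3 is callee-saved -> restored

REG = 0x91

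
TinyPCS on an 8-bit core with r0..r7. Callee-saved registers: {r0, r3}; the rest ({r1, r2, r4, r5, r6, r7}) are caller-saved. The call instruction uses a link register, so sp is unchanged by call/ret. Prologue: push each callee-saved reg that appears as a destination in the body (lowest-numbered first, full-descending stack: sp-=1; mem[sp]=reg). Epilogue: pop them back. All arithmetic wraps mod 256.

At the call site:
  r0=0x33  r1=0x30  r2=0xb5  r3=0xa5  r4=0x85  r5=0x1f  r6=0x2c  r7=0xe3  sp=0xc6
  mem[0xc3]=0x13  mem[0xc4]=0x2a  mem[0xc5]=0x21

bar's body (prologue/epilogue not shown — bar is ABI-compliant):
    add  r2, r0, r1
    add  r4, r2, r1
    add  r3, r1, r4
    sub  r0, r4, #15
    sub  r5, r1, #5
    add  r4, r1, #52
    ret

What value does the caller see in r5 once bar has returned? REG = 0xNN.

prologue: push r0 → mem[0xc5]=0x33, sp=0xc5
prologue: push r3 → mem[0xc4]=0xa5, sp=0xc4
body[0] add  r2, r0, r1 → r2=0x63
body[1] add  r4, r2, r1 → r4=0x93
body[2] add  r3, r1, r4 → r3=0xc3
body[3] sub  r0, r4, #15 → r0=0x84
body[4] sub  r5, r1, #5 → r5=0x2b
body[5] add  r4, r1, #52 → r4=0x64
epilogue: pop r3=0xa5, sp=0xc5
epilogue: pop r0=0x33, sp=0xc6
r5 is caller-saved → body value

REG = 0x2b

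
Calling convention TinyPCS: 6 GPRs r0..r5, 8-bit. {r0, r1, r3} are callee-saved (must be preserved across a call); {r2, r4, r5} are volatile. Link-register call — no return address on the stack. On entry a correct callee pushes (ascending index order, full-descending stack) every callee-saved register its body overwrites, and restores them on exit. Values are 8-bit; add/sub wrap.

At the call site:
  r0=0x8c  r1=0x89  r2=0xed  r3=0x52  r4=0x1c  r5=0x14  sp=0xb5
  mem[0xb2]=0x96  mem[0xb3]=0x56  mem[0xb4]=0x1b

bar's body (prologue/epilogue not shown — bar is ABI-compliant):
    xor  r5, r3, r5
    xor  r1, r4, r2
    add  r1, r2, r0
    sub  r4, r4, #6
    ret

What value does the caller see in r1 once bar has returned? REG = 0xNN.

prologue: push r1 -> mem[0xb4]=0x89, sp=0xb4
body[0] xor  r5, r3, r5 -> r5=0x46
body[1] xor  r1, r4, r2 -> r1=0xf1
body[2] add  r1, r2, r0 -> r1=0x79
body[3] sub  r4, r4, #6 -> r4=0x16
epilogue: pop r1=0x89, sp=0xb5
r1 is callee-saved -> restored

REG = 0x89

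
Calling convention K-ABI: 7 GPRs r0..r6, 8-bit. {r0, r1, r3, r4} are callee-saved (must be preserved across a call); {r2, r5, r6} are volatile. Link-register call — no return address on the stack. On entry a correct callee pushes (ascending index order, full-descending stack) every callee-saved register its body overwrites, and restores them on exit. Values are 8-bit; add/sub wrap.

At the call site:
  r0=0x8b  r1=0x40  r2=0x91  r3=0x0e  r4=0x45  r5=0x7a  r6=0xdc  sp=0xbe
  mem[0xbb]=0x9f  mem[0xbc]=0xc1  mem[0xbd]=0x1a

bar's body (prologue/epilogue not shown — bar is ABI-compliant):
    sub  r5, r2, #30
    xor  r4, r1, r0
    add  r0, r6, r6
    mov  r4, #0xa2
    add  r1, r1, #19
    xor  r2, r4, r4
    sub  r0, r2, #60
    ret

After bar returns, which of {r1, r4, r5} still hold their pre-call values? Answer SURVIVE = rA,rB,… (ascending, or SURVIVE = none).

prologue: push r0 -> mem[0xbd]=0x8b, sp=0xbd
prologue: push r1 -> mem[0xbc]=0x40, sp=0xbc
prologue: push r4 -> mem[0xbb]=0x45, sp=0xbb
body[0] sub  r5, r2, #30 -> r5=0x73
body[1] xor  r4, r1, r0 -> r4=0xcb
body[2] add  r0, r6, r6 -> r0=0xb8
body[3] mov  r4, #0xa2 -> r4=0xa2
body[4] add  r1, r1, #19 -> r1=0x53
body[5] xor  r2, r4, r4 -> r2=0x00
body[6] sub  r0, r2, #60 -> r0=0xc4
epilogue: pop r4=0x45, sp=0xbc
epilogue: pop r1=0x40, sp=0xbd
epilogue: pop r0=0x8b, sp=0xbe
r1: callee-saved, written=True
r4: callee-saved, written=True
r5: caller-saved, written=True

SURVIVE = r1,r4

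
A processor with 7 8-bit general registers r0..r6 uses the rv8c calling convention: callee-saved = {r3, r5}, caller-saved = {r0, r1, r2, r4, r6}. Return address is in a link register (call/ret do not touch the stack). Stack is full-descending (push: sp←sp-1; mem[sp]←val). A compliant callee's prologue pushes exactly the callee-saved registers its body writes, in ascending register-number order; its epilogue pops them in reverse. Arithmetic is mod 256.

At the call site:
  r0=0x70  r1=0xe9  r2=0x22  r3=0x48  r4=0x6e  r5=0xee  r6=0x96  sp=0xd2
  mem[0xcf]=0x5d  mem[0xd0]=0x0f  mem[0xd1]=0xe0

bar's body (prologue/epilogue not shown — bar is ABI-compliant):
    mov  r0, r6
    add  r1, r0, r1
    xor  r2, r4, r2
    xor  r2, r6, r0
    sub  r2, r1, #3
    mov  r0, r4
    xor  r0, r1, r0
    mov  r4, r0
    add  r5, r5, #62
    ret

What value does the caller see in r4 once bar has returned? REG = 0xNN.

REG = 0x11

prologue: push r5 → mem[0xd1]=0xee, sp=0xd1
body[0] mov  r0, r6 → r0=0x96
body[1] add  r1, r0, r1 → r1=0x7f
body[2] xor  r2, r4, r2 → r2=0x4c
body[3] xor  r2, r6, r0 → r2=0x00
body[4] sub  r2, r1, #3 → r2=0x7c
body[5] mov  r0, r4 → r0=0x6e
body[6] xor  r0, r1, r0 → r0=0x11
body[7] mov  r4, r0 → r4=0x11
body[8] add  r5, r5, #62 → r5=0x2c
epilogue: pop r5=0xee, sp=0xd2
r4 is caller-saved → body value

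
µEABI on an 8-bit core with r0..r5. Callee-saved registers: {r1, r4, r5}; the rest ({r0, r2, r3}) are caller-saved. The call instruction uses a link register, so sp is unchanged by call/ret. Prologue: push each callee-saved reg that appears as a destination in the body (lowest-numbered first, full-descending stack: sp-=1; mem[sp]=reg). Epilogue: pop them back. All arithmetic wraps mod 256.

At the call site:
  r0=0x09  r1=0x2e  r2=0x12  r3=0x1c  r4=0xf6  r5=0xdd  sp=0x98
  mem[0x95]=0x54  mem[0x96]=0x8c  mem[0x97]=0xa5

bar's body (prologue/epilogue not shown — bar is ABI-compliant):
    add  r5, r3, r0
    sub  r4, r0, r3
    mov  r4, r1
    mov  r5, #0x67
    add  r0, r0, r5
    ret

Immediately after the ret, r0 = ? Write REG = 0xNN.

prologue: push r4 → mem[0x97]=0xf6, sp=0x97
prologue: push r5 → mem[0x96]=0xdd, sp=0x96
body[0] add  r5, r3, r0 → r5=0x25
body[1] sub  r4, r0, r3 → r4=0xed
body[2] mov  r4, r1 → r4=0x2e
body[3] mov  r5, #0x67 → r5=0x67
body[4] add  r0, r0, r5 → r0=0x70
epilogue: pop r5=0xdd, sp=0x97
epilogue: pop r4=0xf6, sp=0x98
r0 is caller-saved → body value

REG = 0x70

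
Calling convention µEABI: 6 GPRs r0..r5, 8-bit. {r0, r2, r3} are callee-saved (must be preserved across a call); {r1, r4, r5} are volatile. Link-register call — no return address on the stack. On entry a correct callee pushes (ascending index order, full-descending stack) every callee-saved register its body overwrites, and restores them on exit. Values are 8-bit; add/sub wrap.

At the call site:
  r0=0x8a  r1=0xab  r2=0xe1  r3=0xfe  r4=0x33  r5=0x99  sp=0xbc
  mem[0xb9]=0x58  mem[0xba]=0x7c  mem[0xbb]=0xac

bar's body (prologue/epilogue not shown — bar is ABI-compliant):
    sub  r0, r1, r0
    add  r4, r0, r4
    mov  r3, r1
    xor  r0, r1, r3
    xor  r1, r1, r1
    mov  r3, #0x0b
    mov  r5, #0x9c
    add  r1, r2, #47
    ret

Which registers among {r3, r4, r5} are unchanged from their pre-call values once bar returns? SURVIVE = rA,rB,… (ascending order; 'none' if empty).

SURVIVE = r3

prologue: push r0 -> mem[0xbb]=0x8a, sp=0xbb
prologue: push r3 -> mem[0xba]=0xfe, sp=0xba
body[0] sub  r0, r1, r0 -> r0=0x21
body[1] add  r4, r0, r4 -> r4=0x54
body[2] mov  r3, r1 -> r3=0xab
body[3] xor  r0, r1, r3 -> r0=0x00
body[4] xor  r1, r1, r1 -> r1=0x00
body[5] mov  r3, #0x0b -> r3=0x0b
body[6] mov  r5, #0x9c -> r5=0x9c
body[7] add  r1, r2, #47 -> r1=0x10
epilogue: pop r3=0xfe, sp=0xbb
epilogue: pop r0=0x8a, sp=0xbc
r3: callee-saved, written=True
r4: caller-saved, written=True
r5: caller-saved, written=True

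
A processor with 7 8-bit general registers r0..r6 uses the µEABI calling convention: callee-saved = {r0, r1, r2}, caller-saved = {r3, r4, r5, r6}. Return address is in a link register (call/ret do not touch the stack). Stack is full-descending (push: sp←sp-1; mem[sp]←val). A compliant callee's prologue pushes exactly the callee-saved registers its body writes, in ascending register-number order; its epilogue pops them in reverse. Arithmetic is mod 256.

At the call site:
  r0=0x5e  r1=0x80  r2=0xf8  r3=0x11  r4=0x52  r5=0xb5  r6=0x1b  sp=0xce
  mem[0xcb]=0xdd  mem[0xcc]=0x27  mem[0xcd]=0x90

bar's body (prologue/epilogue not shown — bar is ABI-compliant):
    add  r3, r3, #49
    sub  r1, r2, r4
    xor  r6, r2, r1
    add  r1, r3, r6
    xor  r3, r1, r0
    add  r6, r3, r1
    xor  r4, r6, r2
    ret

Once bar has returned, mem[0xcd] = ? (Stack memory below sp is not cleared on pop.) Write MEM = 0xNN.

prologue: push r1 -> mem[0xcd]=0x80, sp=0xcd
body[0] add  r3, r3, #49 -> r3=0x42
body[1] sub  r1, r2, r4 -> r1=0xa6
body[2] xor  r6, r2, r1 -> r6=0x5e
body[3] add  r1, r3, r6 -> r1=0xa0
body[4] xor  r3, r1, r0 -> r3=0xfe
body[5] add  r6, r3, r1 -> r6=0x9e
body[6] xor  r4, r6, r2 -> r4=0x66
epilogue: pop r1=0x80, sp=0xce
prologue pushed ['r1'] at ['0xcd']

MEM = 0x80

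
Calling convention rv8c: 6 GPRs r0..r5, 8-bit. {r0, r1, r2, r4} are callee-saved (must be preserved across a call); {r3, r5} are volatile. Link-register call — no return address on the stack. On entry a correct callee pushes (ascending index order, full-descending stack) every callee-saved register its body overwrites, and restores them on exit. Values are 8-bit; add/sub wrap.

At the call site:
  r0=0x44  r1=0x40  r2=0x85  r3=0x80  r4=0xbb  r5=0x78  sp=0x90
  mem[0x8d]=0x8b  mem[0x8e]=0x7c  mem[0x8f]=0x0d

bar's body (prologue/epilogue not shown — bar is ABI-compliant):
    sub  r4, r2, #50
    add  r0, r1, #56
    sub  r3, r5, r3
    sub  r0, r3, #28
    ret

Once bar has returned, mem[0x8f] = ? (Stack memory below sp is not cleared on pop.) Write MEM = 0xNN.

MEM = 0x44

prologue: push r0 -> mem[0x8f]=0x44, sp=0x8f
prologue: push r4 -> mem[0x8e]=0xbb, sp=0x8e
body[0] sub  r4, r2, #50 -> r4=0x53
body[1] add  r0, r1, #56 -> r0=0x78
body[2] sub  r3, r5, r3 -> r3=0xf8
body[3] sub  r0, r3, #28 -> r0=0xdc
epilogue: pop r4=0xbb, sp=0x8f
epilogue: pop r0=0x44, sp=0x90
prologue pushed ['r0', 'r4'] at ['0x8f', '0x8e']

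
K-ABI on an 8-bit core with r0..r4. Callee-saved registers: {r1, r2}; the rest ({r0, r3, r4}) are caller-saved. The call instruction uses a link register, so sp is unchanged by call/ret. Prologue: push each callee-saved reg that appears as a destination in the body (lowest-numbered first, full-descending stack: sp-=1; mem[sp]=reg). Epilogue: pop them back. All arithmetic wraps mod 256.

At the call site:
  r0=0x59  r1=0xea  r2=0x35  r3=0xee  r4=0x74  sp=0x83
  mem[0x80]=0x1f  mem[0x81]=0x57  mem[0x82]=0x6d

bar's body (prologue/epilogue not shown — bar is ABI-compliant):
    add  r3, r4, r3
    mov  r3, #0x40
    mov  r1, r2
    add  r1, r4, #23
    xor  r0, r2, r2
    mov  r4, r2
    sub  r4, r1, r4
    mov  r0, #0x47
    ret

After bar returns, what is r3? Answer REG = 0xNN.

REG = 0x40

prologue: push r1 -> mem[0x82]=0xea, sp=0x82
body[0] add  r3, r4, r3 -> r3=0x62
body[1] mov  r3, #0x40 -> r3=0x40
body[2] mov  r1, r2 -> r1=0x35
body[3] add  r1, r4, #23 -> r1=0x8b
body[4] xor  r0, r2, r2 -> r0=0x00
body[5] mov  r4, r2 -> r4=0x35
body[6] sub  r4, r1, r4 -> r4=0x56
body[7] mov  r0, #0x47 -> r0=0x47
epilogue: pop r1=0xea, sp=0x83
r3 is caller-saved -> body value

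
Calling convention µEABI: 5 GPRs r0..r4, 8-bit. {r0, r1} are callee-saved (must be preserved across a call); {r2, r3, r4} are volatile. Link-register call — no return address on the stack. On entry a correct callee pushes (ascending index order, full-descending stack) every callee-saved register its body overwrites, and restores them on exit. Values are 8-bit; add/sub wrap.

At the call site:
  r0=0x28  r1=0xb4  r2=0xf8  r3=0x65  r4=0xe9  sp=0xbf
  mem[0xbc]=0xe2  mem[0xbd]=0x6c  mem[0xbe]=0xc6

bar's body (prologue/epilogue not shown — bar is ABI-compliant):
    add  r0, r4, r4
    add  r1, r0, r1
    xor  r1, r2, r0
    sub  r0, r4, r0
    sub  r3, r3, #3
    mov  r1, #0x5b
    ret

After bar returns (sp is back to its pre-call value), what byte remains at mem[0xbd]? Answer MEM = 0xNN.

MEM = 0xb4

prologue: push r0 -> mem[0xbe]=0x28, sp=0xbe
prologue: push r1 -> mem[0xbd]=0xb4, sp=0xbd
body[0] add  r0, r4, r4 -> r0=0xd2
body[1] add  r1, r0, r1 -> r1=0x86
body[2] xor  r1, r2, r0 -> r1=0x2a
body[3] sub  r0, r4, r0 -> r0=0x17
body[4] sub  r3, r3, #3 -> r3=0x62
body[5] mov  r1, #0x5b -> r1=0x5b
epilogue: pop r1=0xb4, sp=0xbe
epilogue: pop r0=0x28, sp=0xbf
prologue pushed ['r0', 'r1'] at ['0xbe', '0xbd']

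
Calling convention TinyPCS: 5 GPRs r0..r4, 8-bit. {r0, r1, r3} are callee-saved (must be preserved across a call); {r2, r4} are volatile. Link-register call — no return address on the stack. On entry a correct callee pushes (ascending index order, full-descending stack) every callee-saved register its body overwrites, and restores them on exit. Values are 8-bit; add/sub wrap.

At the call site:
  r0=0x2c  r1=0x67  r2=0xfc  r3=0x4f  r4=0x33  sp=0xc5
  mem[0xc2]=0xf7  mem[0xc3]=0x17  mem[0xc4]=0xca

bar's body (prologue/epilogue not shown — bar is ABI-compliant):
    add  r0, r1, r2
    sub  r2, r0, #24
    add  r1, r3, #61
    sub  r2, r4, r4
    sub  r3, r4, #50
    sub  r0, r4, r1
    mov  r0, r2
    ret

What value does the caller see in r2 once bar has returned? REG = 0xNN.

prologue: push r0 -> mem[0xc4]=0x2c, sp=0xc4
prologue: push r1 -> mem[0xc3]=0x67, sp=0xc3
prologue: push r3 -> mem[0xc2]=0x4f, sp=0xc2
body[0] add  r0, r1, r2 -> r0=0x63
body[1] sub  r2, r0, #24 -> r2=0x4b
body[2] add  r1, r3, #61 -> r1=0x8c
body[3] sub  r2, r4, r4 -> r2=0x00
body[4] sub  r3, r4, #50 -> r3=0x01
body[5] sub  r0, r4, r1 -> r0=0xa7
body[6] mov  r0, r2 -> r0=0x00
epilogue: pop r3=0x4f, sp=0xc3
epilogue: pop r1=0x67, sp=0xc4
epilogue: pop r0=0x2c, sp=0xc5
r2 is caller-saved -> body value

REG = 0x00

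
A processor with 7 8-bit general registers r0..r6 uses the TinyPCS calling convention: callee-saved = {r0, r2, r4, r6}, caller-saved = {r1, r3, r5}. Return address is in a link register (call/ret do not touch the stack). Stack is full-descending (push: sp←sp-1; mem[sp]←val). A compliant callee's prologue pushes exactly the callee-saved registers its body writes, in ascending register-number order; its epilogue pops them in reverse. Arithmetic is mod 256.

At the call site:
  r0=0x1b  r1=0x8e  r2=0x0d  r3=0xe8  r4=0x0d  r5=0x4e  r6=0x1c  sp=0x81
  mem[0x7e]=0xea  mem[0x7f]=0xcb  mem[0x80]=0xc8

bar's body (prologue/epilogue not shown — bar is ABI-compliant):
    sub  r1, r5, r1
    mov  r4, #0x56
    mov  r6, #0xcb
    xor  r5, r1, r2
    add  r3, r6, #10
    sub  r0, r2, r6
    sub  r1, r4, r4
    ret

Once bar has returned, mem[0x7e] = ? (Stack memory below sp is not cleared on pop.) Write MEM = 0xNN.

prologue: push r0 -> mem[0x80]=0x1b, sp=0x80
prologue: push r4 -> mem[0x7f]=0x0d, sp=0x7f
prologue: push r6 -> mem[0x7e]=0x1c, sp=0x7e
body[0] sub  r1, r5, r1 -> r1=0xc0
body[1] mov  r4, #0x56 -> r4=0x56
body[2] mov  r6, #0xcb -> r6=0xcb
body[3] xor  r5, r1, r2 -> r5=0xcd
body[4] add  r3, r6, #10 -> r3=0xd5
body[5] sub  r0, r2, r6 -> r0=0x42
body[6] sub  r1, r4, r4 -> r1=0x00
epilogue: pop r6=0x1c, sp=0x7f
epilogue: pop r4=0x0d, sp=0x80
epilogue: pop r0=0x1b, sp=0x81
prologue pushed ['r0', 'r4', 'r6'] at ['0x80', '0x7f', '0x7e']

MEM = 0x1c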